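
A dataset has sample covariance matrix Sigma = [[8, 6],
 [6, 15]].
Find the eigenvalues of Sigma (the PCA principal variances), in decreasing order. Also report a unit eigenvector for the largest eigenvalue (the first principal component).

Step 1 — characteristic polynomial of 2×2 Sigma:
  det(Sigma - λI) = λ² - trace · λ + det = 0.
  trace = 8 + 15 = 23, det = 8·15 - (6)² = 84.
Step 2 — discriminant:
  Δ = trace² - 4·det = 529 - 336 = 193.
Step 3 — eigenvalues:
  λ = (trace ± √Δ)/2 = (23 ± 13.8924)/2,
  λ_1 = 18.4462,  λ_2 = 4.5538.

Step 4 — unit eigenvector for λ_1: solve (Sigma - λ_1 I)v = 0. First row:
  (8 - 18.4462)·v_x + (6)·v_y = 0, i.e. (-10.4462)·v_x + (6)·v_y = 0,
  so v ∝ (b, λ_1 - a) = (6, 10.4462) = u.
  ||u|| = √((6)² + (10.4462)²) = √(145.1236) ≈ 12.0467,
  v_1 = u/||u|| ≈ (0.4981, 0.8671) (||v_1|| = 1).

λ_1 = 18.4462,  λ_2 = 4.5538;  v_1 ≈ (0.4981, 0.8671)


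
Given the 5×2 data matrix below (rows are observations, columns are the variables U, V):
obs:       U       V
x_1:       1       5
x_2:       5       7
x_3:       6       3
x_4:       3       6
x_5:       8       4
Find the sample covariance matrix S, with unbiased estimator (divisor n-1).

Step 1 — column means:
  mean(U) = (1 + 5 + 6 + 3 + 8) / 5 = 23/5 = 4.6
  mean(V) = (5 + 7 + 3 + 6 + 4) / 5 = 25/5 = 5

Step 2 — sample covariance S[i,j] = (1/(n-1)) · Σ_k (x_{k,i} - mean_i) · (x_{k,j} - mean_j), with n-1 = 4.
  S[U,U] = ((-3.6)·(-3.6) + (0.4)·(0.4) + (1.4)·(1.4) + (-1.6)·(-1.6) + (3.4)·(3.4)) / 4 = 29.2/4 = 7.3
  S[U,V] = ((-3.6)·(0) + (0.4)·(2) + (1.4)·(-2) + (-1.6)·(1) + (3.4)·(-1)) / 4 = -7/4 = -1.75
  S[V,V] = ((0)·(0) + (2)·(2) + (-2)·(-2) + (1)·(1) + (-1)·(-1)) / 4 = 10/4 = 2.5

S is symmetric (S[j,i] = S[i,j]). Assembling:

S = [[7.3, -1.75],
 [-1.75, 2.5]]


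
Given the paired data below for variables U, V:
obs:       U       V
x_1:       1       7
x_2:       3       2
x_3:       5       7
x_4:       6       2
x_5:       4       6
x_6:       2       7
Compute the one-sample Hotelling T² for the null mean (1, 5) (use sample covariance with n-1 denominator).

Step 1 — sample mean vector:
  mean(U) = (1 + 3 + 5 + 6 + 4 + 2) / 6 = 21/6 = 3.5
  mean(V) = (7 + 2 + 7 + 2 + 6 + 7) / 6 = 31/6 = 5.1667
  x̄ = (3.5, 5.1667),  deviation x̄ - mu_0 = (3.5, 5.1667) - (1, 5) = (2.5, 0.1667).

Step 2 — sample covariance matrix, S[i,j] = (1/(n-1)) · Σ_k (x_{k,i} - mean_i) · (x_{k,j} - mean_j), divisor n-1 = 5:
  S[U,U] = ((-2.5)·(-2.5) + (-0.5)·(-0.5) + (1.5)·(1.5) + (2.5)·(2.5) + (0.5)·(0.5) + (-1.5)·(-1.5)) / 5 = 17.5/5 = 3.5
  S[U,V] = ((-2.5)·(1.8333) + (-0.5)·(-3.1667) + (1.5)·(1.8333) + (2.5)·(-3.1667) + (0.5)·(0.8333) + (-1.5)·(1.8333)) / 5 = -10.5/5 = -2.1
  S[V,V] = ((1.8333)·(1.8333) + (-3.1667)·(-3.1667) + (1.8333)·(1.8333) + (-3.1667)·(-3.1667) + (0.8333)·(0.8333) + (1.8333)·(1.8333)) / 5 = 30.8333/5 = 6.1667
  S = [[3.5, -2.1],
 [-2.1, 6.1667]].

Step 3 — invert S. det(S) = 3.5·6.1667 - (-2.1)² = 17.1733.
  S^{-1} = (1/det) · [[d, -b], [-b, a]] = [[0.3591, 0.1223],
 [0.1223, 0.2038]].

Step 4 — quadratic form (x̄ - mu_0)^T · S^{-1} · (x̄ - mu_0):
  S^{-1} · (x̄ - mu_0) = (0.9181, 0.3397),
  (x̄ - mu_0)^T · [...] = (2.5)·(0.9181) + (0.1667)·(0.3397) = 2.3518.

Step 5 — scale by n: T² = 6 · 2.3518 = 14.111.

T² ≈ 14.111


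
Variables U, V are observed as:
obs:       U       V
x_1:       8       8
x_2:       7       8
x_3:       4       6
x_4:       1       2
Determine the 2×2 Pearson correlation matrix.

Step 1 — column means:
  mean(U) = (8 + 7 + 4 + 1) / 4 = 20/4 = 5
  mean(V) = (8 + 8 + 6 + 2) / 4 = 24/4 = 6

Step 2 — sample variances and covariances s[i,j] = (1/(n-1)) · Σ_k (x_{k,i} - mean_i) · (x_{k,j} - mean_j), with n-1 = 3:
  s[U,U] = ((3)·(3) + (2)·(2) + (-1)·(-1) + (-4)·(-4)) / 3 = 30/3 = 10
  s[U,V] = ((3)·(2) + (2)·(2) + (-1)·(0) + (-4)·(-4)) / 3 = 26/3 = 8.6667
  s[V,V] = ((2)·(2) + (2)·(2) + (0)·(0) + (-4)·(-4)) / 3 = 24/3 = 8
  Sample standard deviations s_i = √(s[i,i]):
  s(U) = √(10) = 3.1623
  s(V) = √(8) = 2.8284

Step 3 — r_{ij} = s_{ij} / (s_i · s_j):
  r[U,U] = 1 (diagonal).
  r[U,V] = 8.6667 / (3.1623 · 2.8284) = 8.6667 / 8.9443 = 0.969
  r[V,V] = 1 (diagonal).

R is symmetric with unit diagonal. Assembling:

R = [[1, 0.969],
 [0.969, 1]]


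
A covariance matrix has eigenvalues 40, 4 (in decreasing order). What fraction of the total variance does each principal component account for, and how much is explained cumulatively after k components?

Step 1 — total variance = trace(Sigma) = Σ λ_i = 40 + 4 = 44.

Step 2 — fraction explained by component i = λ_i / Σ λ:
  PC1: 40/44 = 0.9091
  PC2: 4/44 = 0.0909

Step 3 — cumulative fraction after k components = (λ_1 + ... + λ_k) / Σ λ:
  k = 1: 40/44 = 0.9091
  k = 2: (40 + 4)/44 = 44/44 = 1

Summary (fraction, with percent):

explained: PC1 0.9091 (90.91%), PC2 0.0909 (9.09%);  cumulative: 0.9091, 1


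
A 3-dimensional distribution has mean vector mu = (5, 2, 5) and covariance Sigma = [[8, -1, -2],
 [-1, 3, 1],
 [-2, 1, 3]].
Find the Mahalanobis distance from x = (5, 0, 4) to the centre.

Step 1 — centre the observation: (x - mu) = (0, -2, -1).

Step 2 — invert Sigma (cofactor / det for 3×3, or solve directly):
  Sigma^{-1} = [[0.1509, 0.0189, 0.0943],
 [0.0189, 0.3774, -0.1132],
 [0.0943, -0.1132, 0.434]].

Step 3 — form the quadratic (x - mu)^T · Sigma^{-1} · (x - mu):
  Sigma^{-1} · (x - mu) = (-0.1321, -0.6415, -0.2075).
  (x - mu)^T · [Sigma^{-1} · (x - mu)] = (0)·(-0.1321) + (-2)·(-0.6415) + (-1)·(-0.2075) = 1.4906.

Step 4 — take square root: d = √(1.4906) ≈ 1.2209.

d(x, mu) = √(1.4906) ≈ 1.2209


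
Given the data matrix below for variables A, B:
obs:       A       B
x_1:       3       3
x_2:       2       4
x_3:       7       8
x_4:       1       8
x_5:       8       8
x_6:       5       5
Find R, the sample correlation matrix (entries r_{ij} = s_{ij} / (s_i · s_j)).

Step 1 — column means:
  mean(A) = (3 + 2 + 7 + 1 + 8 + 5) / 6 = 26/6 = 4.3333
  mean(B) = (3 + 4 + 8 + 8 + 8 + 5) / 6 = 36/6 = 6

Step 2 — sample variances and covariances s[i,j] = (1/(n-1)) · Σ_k (x_{k,i} - mean_i) · (x_{k,j} - mean_j), with n-1 = 5:
  s[A,A] = ((-1.3333)·(-1.3333) + (-2.3333)·(-2.3333) + (2.6667)·(2.6667) + (-3.3333)·(-3.3333) + (3.6667)·(3.6667) + (0.6667)·(0.6667)) / 5 = 39.3333/5 = 7.8667
  s[A,B] = ((-1.3333)·(-3) + (-2.3333)·(-2) + (2.6667)·(2) + (-3.3333)·(2) + (3.6667)·(2) + (0.6667)·(-1)) / 5 = 14/5 = 2.8
  s[B,B] = ((-3)·(-3) + (-2)·(-2) + (2)·(2) + (2)·(2) + (2)·(2) + (-1)·(-1)) / 5 = 26/5 = 5.2
  Sample standard deviations s_i = √(s[i,i]):
  s(A) = √(7.8667) = 2.8048
  s(B) = √(5.2) = 2.2804

Step 3 — r_{ij} = s_{ij} / (s_i · s_j):
  r[A,A] = 1 (diagonal).
  r[A,B] = 2.8 / (2.8048 · 2.2804) = 2.8 / 6.3958 = 0.4378
  r[B,B] = 1 (diagonal).

R is symmetric with unit diagonal. Assembling:

R = [[1, 0.4378],
 [0.4378, 1]]


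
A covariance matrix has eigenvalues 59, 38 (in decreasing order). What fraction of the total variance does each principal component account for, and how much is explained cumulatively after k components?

Step 1 — total variance = trace(Sigma) = Σ λ_i = 59 + 38 = 97.

Step 2 — fraction explained by component i = λ_i / Σ λ:
  PC1: 59/97 = 0.6082
  PC2: 38/97 = 0.3918

Step 3 — cumulative fraction after k components = (λ_1 + ... + λ_k) / Σ λ:
  k = 1: 59/97 = 0.6082
  k = 2: (59 + 38)/97 = 97/97 = 1

Summary (fraction, with percent):

explained: PC1 0.6082 (60.82%), PC2 0.3918 (39.18%);  cumulative: 0.6082, 1


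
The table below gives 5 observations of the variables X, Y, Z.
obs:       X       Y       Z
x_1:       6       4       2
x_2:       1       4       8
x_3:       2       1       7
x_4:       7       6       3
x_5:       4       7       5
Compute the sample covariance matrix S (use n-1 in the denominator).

Step 1 — column means:
  mean(X) = (6 + 1 + 2 + 7 + 4) / 5 = 20/5 = 4
  mean(Y) = (4 + 4 + 1 + 6 + 7) / 5 = 22/5 = 4.4
  mean(Z) = (2 + 8 + 7 + 3 + 5) / 5 = 25/5 = 5

Step 2 — sample covariance S[i,j] = (1/(n-1)) · Σ_k (x_{k,i} - mean_i) · (x_{k,j} - mean_j), with n-1 = 4.
  S[X,X] = ((2)·(2) + (-3)·(-3) + (-2)·(-2) + (3)·(3) + (0)·(0)) / 4 = 26/4 = 6.5
  S[X,Y] = ((2)·(-0.4) + (-3)·(-0.4) + (-2)·(-3.4) + (3)·(1.6) + (0)·(2.6)) / 4 = 12/4 = 3
  S[X,Z] = ((2)·(-3) + (-3)·(3) + (-2)·(2) + (3)·(-2) + (0)·(0)) / 4 = -25/4 = -6.25
  S[Y,Y] = ((-0.4)·(-0.4) + (-0.4)·(-0.4) + (-3.4)·(-3.4) + (1.6)·(1.6) + (2.6)·(2.6)) / 4 = 21.2/4 = 5.3
  S[Y,Z] = ((-0.4)·(-3) + (-0.4)·(3) + (-3.4)·(2) + (1.6)·(-2) + (2.6)·(0)) / 4 = -10/4 = -2.5
  S[Z,Z] = ((-3)·(-3) + (3)·(3) + (2)·(2) + (-2)·(-2) + (0)·(0)) / 4 = 26/4 = 6.5

S is symmetric (S[j,i] = S[i,j]). Assembling:

S = [[6.5, 3, -6.25],
 [3, 5.3, -2.5],
 [-6.25, -2.5, 6.5]]


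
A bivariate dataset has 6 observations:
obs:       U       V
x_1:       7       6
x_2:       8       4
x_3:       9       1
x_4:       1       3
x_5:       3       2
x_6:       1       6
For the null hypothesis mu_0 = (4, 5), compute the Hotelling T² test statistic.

Step 1 — sample mean vector:
  mean(U) = (7 + 8 + 9 + 1 + 3 + 1) / 6 = 29/6 = 4.8333
  mean(V) = (6 + 4 + 1 + 3 + 2 + 6) / 6 = 22/6 = 3.6667
  x̄ = (4.8333, 3.6667),  deviation x̄ - mu_0 = (4.8333, 3.6667) - (4, 5) = (0.8333, -1.3333).

Step 2 — sample covariance matrix, S[i,j] = (1/(n-1)) · Σ_k (x_{k,i} - mean_i) · (x_{k,j} - mean_j), divisor n-1 = 5:
  S[U,U] = ((2.1667)·(2.1667) + (3.1667)·(3.1667) + (4.1667)·(4.1667) + (-3.8333)·(-3.8333) + (-1.8333)·(-1.8333) + (-3.8333)·(-3.8333)) / 5 = 64.8333/5 = 12.9667
  S[U,V] = ((2.1667)·(2.3333) + (3.1667)·(0.3333) + (4.1667)·(-2.6667) + (-3.8333)·(-0.6667) + (-1.8333)·(-1.6667) + (-3.8333)·(2.3333)) / 5 = -8.3333/5 = -1.6667
  S[V,V] = ((2.3333)·(2.3333) + (0.3333)·(0.3333) + (-2.6667)·(-2.6667) + (-0.6667)·(-0.6667) + (-1.6667)·(-1.6667) + (2.3333)·(2.3333)) / 5 = 21.3333/5 = 4.2667
  S = [[12.9667, -1.6667],
 [-1.6667, 4.2667]].

Step 3 — invert S. det(S) = 12.9667·4.2667 - (-1.6667)² = 52.5467.
  S^{-1} = (1/det) · [[d, -b], [-b, a]] = [[0.0812, 0.0317],
 [0.0317, 0.2468]].

Step 4 — quadratic form (x̄ - mu_0)^T · S^{-1} · (x̄ - mu_0):
  S^{-1} · (x̄ - mu_0) = (0.0254, -0.3026),
  (x̄ - mu_0)^T · [...] = (0.8333)·(0.0254) + (-1.3333)·(-0.3026) = 0.4246.

Step 5 — scale by n: T² = 6 · 0.4246 = 2.5476.

T² ≈ 2.5476


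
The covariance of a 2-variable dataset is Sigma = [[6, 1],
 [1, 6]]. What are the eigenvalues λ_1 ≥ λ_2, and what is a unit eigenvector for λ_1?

Step 1 — characteristic polynomial of 2×2 Sigma:
  det(Sigma - λI) = λ² - trace · λ + det = 0.
  trace = 6 + 6 = 12, det = 6·6 - (1)² = 35.
Step 2 — discriminant:
  Δ = trace² - 4·det = 144 - 140 = 4.
Step 3 — eigenvalues:
  λ = (trace ± √Δ)/2 = (12 ± 2)/2,
  λ_1 = 7,  λ_2 = 5.

Step 4 — unit eigenvector for λ_1: solve (Sigma - λ_1 I)v = 0. First row:
  (6 - 7)·v_x + (1)·v_y = 0, i.e. (-1)·v_x + (1)·v_y = 0,
  so v ∝ (b, λ_1 - a) = (1, 1) = u.
  ||u|| = √((1)² + (1)²) = √(2) ≈ 1.4142,
  v_1 = u/||u|| ≈ (0.7071, 0.7071) (||v_1|| = 1).

λ_1 = 7,  λ_2 = 5;  v_1 ≈ (0.7071, 0.7071)


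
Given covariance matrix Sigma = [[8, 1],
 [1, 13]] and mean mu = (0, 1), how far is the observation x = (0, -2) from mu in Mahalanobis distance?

Step 1 — centre the observation: (x - mu) = (0, -3).

Step 2 — invert Sigma. det(Sigma) = 8·13 - (1)² = 103.
  Sigma^{-1} = (1/det) · [[d, -b], [-b, a]] = [[0.1262, -0.0097],
 [-0.0097, 0.0777]].

Step 3 — form the quadratic (x - mu)^T · Sigma^{-1} · (x - mu):
  Sigma^{-1} · (x - mu) = (0.0291, -0.233).
  (x - mu)^T · [Sigma^{-1} · (x - mu)] = (0)·(0.0291) + (-3)·(-0.233) = 0.699.

Step 4 — take square root: d = √(0.699) ≈ 0.8361.

d(x, mu) = √(0.699) ≈ 0.8361


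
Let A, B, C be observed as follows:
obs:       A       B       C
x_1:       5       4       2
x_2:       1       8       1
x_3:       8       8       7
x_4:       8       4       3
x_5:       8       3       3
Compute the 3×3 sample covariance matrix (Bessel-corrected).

Step 1 — column means:
  mean(A) = (5 + 1 + 8 + 8 + 8) / 5 = 30/5 = 6
  mean(B) = (4 + 8 + 8 + 4 + 3) / 5 = 27/5 = 5.4
  mean(C) = (2 + 1 + 7 + 3 + 3) / 5 = 16/5 = 3.2

Step 2 — sample covariance S[i,j] = (1/(n-1)) · Σ_k (x_{k,i} - mean_i) · (x_{k,j} - mean_j), with n-1 = 4.
  S[A,A] = ((-1)·(-1) + (-5)·(-5) + (2)·(2) + (2)·(2) + (2)·(2)) / 4 = 38/4 = 9.5
  S[A,B] = ((-1)·(-1.4) + (-5)·(2.6) + (2)·(2.6) + (2)·(-1.4) + (2)·(-2.4)) / 4 = -14/4 = -3.5
  S[A,C] = ((-1)·(-1.2) + (-5)·(-2.2) + (2)·(3.8) + (2)·(-0.2) + (2)·(-0.2)) / 4 = 19/4 = 4.75
  S[B,B] = ((-1.4)·(-1.4) + (2.6)·(2.6) + (2.6)·(2.6) + (-1.4)·(-1.4) + (-2.4)·(-2.4)) / 4 = 23.2/4 = 5.8
  S[B,C] = ((-1.4)·(-1.2) + (2.6)·(-2.2) + (2.6)·(3.8) + (-1.4)·(-0.2) + (-2.4)·(-0.2)) / 4 = 6.6/4 = 1.65
  S[C,C] = ((-1.2)·(-1.2) + (-2.2)·(-2.2) + (3.8)·(3.8) + (-0.2)·(-0.2) + (-0.2)·(-0.2)) / 4 = 20.8/4 = 5.2

S is symmetric (S[j,i] = S[i,j]). Assembling:

S = [[9.5, -3.5, 4.75],
 [-3.5, 5.8, 1.65],
 [4.75, 1.65, 5.2]]


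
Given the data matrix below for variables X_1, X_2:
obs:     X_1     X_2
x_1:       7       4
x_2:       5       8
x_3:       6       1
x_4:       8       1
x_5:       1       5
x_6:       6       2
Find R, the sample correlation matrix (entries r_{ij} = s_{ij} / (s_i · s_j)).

Step 1 — column means:
  mean(X_1) = (7 + 5 + 6 + 8 + 1 + 6) / 6 = 33/6 = 5.5
  mean(X_2) = (4 + 8 + 1 + 1 + 5 + 2) / 6 = 21/6 = 3.5

Step 2 — sample variances and covariances s[i,j] = (1/(n-1)) · Σ_k (x_{k,i} - mean_i) · (x_{k,j} - mean_j), with n-1 = 5:
  s[X_1,X_1] = ((1.5)·(1.5) + (-0.5)·(-0.5) + (0.5)·(0.5) + (2.5)·(2.5) + (-4.5)·(-4.5) + (0.5)·(0.5)) / 5 = 29.5/5 = 5.9
  s[X_1,X_2] = ((1.5)·(0.5) + (-0.5)·(4.5) + (0.5)·(-2.5) + (2.5)·(-2.5) + (-4.5)·(1.5) + (0.5)·(-1.5)) / 5 = -16.5/5 = -3.3
  s[X_2,X_2] = ((0.5)·(0.5) + (4.5)·(4.5) + (-2.5)·(-2.5) + (-2.5)·(-2.5) + (1.5)·(1.5) + (-1.5)·(-1.5)) / 5 = 37.5/5 = 7.5
  Sample standard deviations s_i = √(s[i,i]):
  s(X_1) = √(5.9) = 2.429
  s(X_2) = √(7.5) = 2.7386

Step 3 — r_{ij} = s_{ij} / (s_i · s_j):
  r[X_1,X_1] = 1 (diagonal).
  r[X_1,X_2] = -3.3 / (2.429 · 2.7386) = -3.3 / 6.6521 = -0.4961
  r[X_2,X_2] = 1 (diagonal).

R is symmetric with unit diagonal. Assembling:

R = [[1, -0.4961],
 [-0.4961, 1]]


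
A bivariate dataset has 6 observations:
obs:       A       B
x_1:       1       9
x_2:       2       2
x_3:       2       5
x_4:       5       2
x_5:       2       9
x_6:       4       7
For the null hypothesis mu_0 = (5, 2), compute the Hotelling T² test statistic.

Step 1 — sample mean vector:
  mean(A) = (1 + 2 + 2 + 5 + 2 + 4) / 6 = 16/6 = 2.6667
  mean(B) = (9 + 2 + 5 + 2 + 9 + 7) / 6 = 34/6 = 5.6667
  x̄ = (2.6667, 5.6667),  deviation x̄ - mu_0 = (2.6667, 5.6667) - (5, 2) = (-2.3333, 3.6667).

Step 2 — sample covariance matrix, S[i,j] = (1/(n-1)) · Σ_k (x_{k,i} - mean_i) · (x_{k,j} - mean_j), divisor n-1 = 5:
  S[A,A] = ((-1.6667)·(-1.6667) + (-0.6667)·(-0.6667) + (-0.6667)·(-0.6667) + (2.3333)·(2.3333) + (-0.6667)·(-0.6667) + (1.3333)·(1.3333)) / 5 = 11.3333/5 = 2.2667
  S[A,B] = ((-1.6667)·(3.3333) + (-0.6667)·(-3.6667) + (-0.6667)·(-0.6667) + (2.3333)·(-3.6667) + (-0.6667)·(3.3333) + (1.3333)·(1.3333)) / 5 = -11.6667/5 = -2.3333
  S[B,B] = ((3.3333)·(3.3333) + (-3.6667)·(-3.6667) + (-0.6667)·(-0.6667) + (-3.6667)·(-3.6667) + (3.3333)·(3.3333) + (1.3333)·(1.3333)) / 5 = 51.3333/5 = 10.2667
  S = [[2.2667, -2.3333],
 [-2.3333, 10.2667]].

Step 3 — invert S. det(S) = 2.2667·10.2667 - (-2.3333)² = 17.8267.
  S^{-1} = (1/det) · [[d, -b], [-b, a]] = [[0.5759, 0.1309],
 [0.1309, 0.1272]].

Step 4 — quadratic form (x̄ - mu_0)^T · S^{-1} · (x̄ - mu_0):
  S^{-1} · (x̄ - mu_0) = (-0.8639, 0.1608),
  (x̄ - mu_0)^T · [...] = (-2.3333)·(-0.8639) + (3.6667)·(0.1608) = 2.6053.

Step 5 — scale by n: T² = 6 · 2.6053 = 15.632.

T² ≈ 15.632


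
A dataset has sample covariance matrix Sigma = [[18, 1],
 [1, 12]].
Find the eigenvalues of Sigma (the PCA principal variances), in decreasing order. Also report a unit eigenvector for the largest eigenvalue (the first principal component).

Step 1 — characteristic polynomial of 2×2 Sigma:
  det(Sigma - λI) = λ² - trace · λ + det = 0.
  trace = 18 + 12 = 30, det = 18·12 - (1)² = 215.
Step 2 — discriminant:
  Δ = trace² - 4·det = 900 - 860 = 40.
Step 3 — eigenvalues:
  λ = (trace ± √Δ)/2 = (30 ± 6.3246)/2,
  λ_1 = 18.1623,  λ_2 = 11.8377.

Step 4 — unit eigenvector for λ_1: solve (Sigma - λ_1 I)v = 0. First row:
  (18 - 18.1623)·v_x + (1)·v_y = 0, i.e. (-0.1623)·v_x + (1)·v_y = 0,
  so v ∝ (b, λ_1 - a) = (1, 0.1623) = u.
  ||u|| = √((1)² + (0.1623)²) = √(1.0263) ≈ 1.0131,
  v_1 = u/||u|| ≈ (0.9871, 0.1602) (||v_1|| = 1).

λ_1 = 18.1623,  λ_2 = 11.8377;  v_1 ≈ (0.9871, 0.1602)


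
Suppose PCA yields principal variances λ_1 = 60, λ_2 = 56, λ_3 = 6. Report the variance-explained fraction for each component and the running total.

Step 1 — total variance = trace(Sigma) = Σ λ_i = 60 + 56 + 6 = 122.

Step 2 — fraction explained by component i = λ_i / Σ λ:
  PC1: 60/122 = 0.4918
  PC2: 56/122 = 0.459
  PC3: 6/122 = 0.0492

Step 3 — cumulative fraction after k components = (λ_1 + ... + λ_k) / Σ λ:
  k = 1: 60/122 = 0.4918
  k = 2: (60 + 56)/122 = 116/122 = 0.9508
  k = 3: (60 + 56 + 6)/122 = 122/122 = 1

Summary (fraction, with percent):

explained: PC1 0.4918 (49.18%), PC2 0.459 (45.9%), PC3 0.0492 (4.92%);  cumulative: 0.4918, 0.9508, 1


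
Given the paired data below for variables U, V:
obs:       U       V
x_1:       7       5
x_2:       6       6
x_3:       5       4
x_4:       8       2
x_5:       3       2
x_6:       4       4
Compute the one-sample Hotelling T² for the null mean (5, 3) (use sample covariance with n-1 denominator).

Step 1 — sample mean vector:
  mean(U) = (7 + 6 + 5 + 8 + 3 + 4) / 6 = 33/6 = 5.5
  mean(V) = (5 + 6 + 4 + 2 + 2 + 4) / 6 = 23/6 = 3.8333
  x̄ = (5.5, 3.8333),  deviation x̄ - mu_0 = (5.5, 3.8333) - (5, 3) = (0.5, 0.8333).

Step 2 — sample covariance matrix, S[i,j] = (1/(n-1)) · Σ_k (x_{k,i} - mean_i) · (x_{k,j} - mean_j), divisor n-1 = 5:
  S[U,U] = ((1.5)·(1.5) + (0.5)·(0.5) + (-0.5)·(-0.5) + (2.5)·(2.5) + (-2.5)·(-2.5) + (-1.5)·(-1.5)) / 5 = 17.5/5 = 3.5
  S[U,V] = ((1.5)·(1.1667) + (0.5)·(2.1667) + (-0.5)·(0.1667) + (2.5)·(-1.8333) + (-2.5)·(-1.8333) + (-1.5)·(0.1667)) / 5 = 2.5/5 = 0.5
  S[V,V] = ((1.1667)·(1.1667) + (2.1667)·(2.1667) + (0.1667)·(0.1667) + (-1.8333)·(-1.8333) + (-1.8333)·(-1.8333) + (0.1667)·(0.1667)) / 5 = 12.8333/5 = 2.5667
  S = [[3.5, 0.5],
 [0.5, 2.5667]].

Step 3 — invert S. det(S) = 3.5·2.5667 - (0.5)² = 8.7333.
  S^{-1} = (1/det) · [[d, -b], [-b, a]] = [[0.2939, -0.0573],
 [-0.0573, 0.4008]].

Step 4 — quadratic form (x̄ - mu_0)^T · S^{-1} · (x̄ - mu_0):
  S^{-1} · (x̄ - mu_0) = (0.0992, 0.3053),
  (x̄ - mu_0)^T · [...] = (0.5)·(0.0992) + (0.8333)·(0.3053) = 0.3041.

Step 5 — scale by n: T² = 6 · 0.3041 = 1.8244.

T² ≈ 1.8244


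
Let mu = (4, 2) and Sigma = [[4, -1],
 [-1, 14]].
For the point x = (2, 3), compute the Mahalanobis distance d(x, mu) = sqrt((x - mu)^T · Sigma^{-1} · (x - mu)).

Step 1 — centre the observation: (x - mu) = (-2, 1).

Step 2 — invert Sigma. det(Sigma) = 4·14 - (-1)² = 55.
  Sigma^{-1} = (1/det) · [[d, -b], [-b, a]] = [[0.2545, 0.0182],
 [0.0182, 0.0727]].

Step 3 — form the quadratic (x - mu)^T · Sigma^{-1} · (x - mu):
  Sigma^{-1} · (x - mu) = (-0.4909, 0.0364).
  (x - mu)^T · [Sigma^{-1} · (x - mu)] = (-2)·(-0.4909) + (1)·(0.0364) = 1.0182.

Step 4 — take square root: d = √(1.0182) ≈ 1.009.

d(x, mu) = √(1.0182) ≈ 1.009


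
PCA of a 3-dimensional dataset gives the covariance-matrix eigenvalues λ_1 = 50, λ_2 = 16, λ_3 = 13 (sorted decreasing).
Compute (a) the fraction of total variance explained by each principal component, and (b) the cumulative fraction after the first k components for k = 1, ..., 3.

Step 1 — total variance = trace(Sigma) = Σ λ_i = 50 + 16 + 13 = 79.

Step 2 — fraction explained by component i = λ_i / Σ λ:
  PC1: 50/79 = 0.6329
  PC2: 16/79 = 0.2025
  PC3: 13/79 = 0.1646

Step 3 — cumulative fraction after k components = (λ_1 + ... + λ_k) / Σ λ:
  k = 1: 50/79 = 0.6329
  k = 2: (50 + 16)/79 = 66/79 = 0.8354
  k = 3: (50 + 16 + 13)/79 = 79/79 = 1

Summary (fraction, with percent):

explained: PC1 0.6329 (63.29%), PC2 0.2025 (20.25%), PC3 0.1646 (16.46%);  cumulative: 0.6329, 0.8354, 1


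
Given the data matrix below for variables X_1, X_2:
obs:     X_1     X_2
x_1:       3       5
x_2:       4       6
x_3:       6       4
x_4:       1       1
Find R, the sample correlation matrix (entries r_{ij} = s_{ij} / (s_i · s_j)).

Step 1 — column means:
  mean(X_1) = (3 + 4 + 6 + 1) / 4 = 14/4 = 3.5
  mean(X_2) = (5 + 6 + 4 + 1) / 4 = 16/4 = 4

Step 2 — sample variances and covariances s[i,j] = (1/(n-1)) · Σ_k (x_{k,i} - mean_i) · (x_{k,j} - mean_j), with n-1 = 3:
  s[X_1,X_1] = ((-0.5)·(-0.5) + (0.5)·(0.5) + (2.5)·(2.5) + (-2.5)·(-2.5)) / 3 = 13/3 = 4.3333
  s[X_1,X_2] = ((-0.5)·(1) + (0.5)·(2) + (2.5)·(0) + (-2.5)·(-3)) / 3 = 8/3 = 2.6667
  s[X_2,X_2] = ((1)·(1) + (2)·(2) + (0)·(0) + (-3)·(-3)) / 3 = 14/3 = 4.6667
  Sample standard deviations s_i = √(s[i,i]):
  s(X_1) = √(4.3333) = 2.0817
  s(X_2) = √(4.6667) = 2.1602

Step 3 — r_{ij} = s_{ij} / (s_i · s_j):
  r[X_1,X_1] = 1 (diagonal).
  r[X_1,X_2] = 2.6667 / (2.0817 · 2.1602) = 2.6667 / 4.4969 = 0.593
  r[X_2,X_2] = 1 (diagonal).

R is symmetric with unit diagonal. Assembling:

R = [[1, 0.593],
 [0.593, 1]]


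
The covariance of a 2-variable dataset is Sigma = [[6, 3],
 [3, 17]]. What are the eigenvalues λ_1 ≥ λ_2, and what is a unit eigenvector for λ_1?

Step 1 — characteristic polynomial of 2×2 Sigma:
  det(Sigma - λI) = λ² - trace · λ + det = 0.
  trace = 6 + 17 = 23, det = 6·17 - (3)² = 93.
Step 2 — discriminant:
  Δ = trace² - 4·det = 529 - 372 = 157.
Step 3 — eigenvalues:
  λ = (trace ± √Δ)/2 = (23 ± 12.53)/2,
  λ_1 = 17.765,  λ_2 = 5.235.

Step 4 — unit eigenvector for λ_1: solve (Sigma - λ_1 I)v = 0. First row:
  (6 - 17.765)·v_x + (3)·v_y = 0, i.e. (-11.765)·v_x + (3)·v_y = 0,
  so v ∝ (b, λ_1 - a) = (3, 11.765) = u.
  ||u|| = √((3)² + (11.765)²) = √(147.4148) ≈ 12.1414,
  v_1 = u/||u|| ≈ (0.2471, 0.969) (||v_1|| = 1).

λ_1 = 17.765,  λ_2 = 5.235;  v_1 ≈ (0.2471, 0.969)


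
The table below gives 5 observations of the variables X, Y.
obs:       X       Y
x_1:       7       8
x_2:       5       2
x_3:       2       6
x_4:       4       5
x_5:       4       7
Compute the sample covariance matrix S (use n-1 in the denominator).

Step 1 — column means:
  mean(X) = (7 + 5 + 2 + 4 + 4) / 5 = 22/5 = 4.4
  mean(Y) = (8 + 2 + 6 + 5 + 7) / 5 = 28/5 = 5.6

Step 2 — sample covariance S[i,j] = (1/(n-1)) · Σ_k (x_{k,i} - mean_i) · (x_{k,j} - mean_j), with n-1 = 4.
  S[X,X] = ((2.6)·(2.6) + (0.6)·(0.6) + (-2.4)·(-2.4) + (-0.4)·(-0.4) + (-0.4)·(-0.4)) / 4 = 13.2/4 = 3.3
  S[X,Y] = ((2.6)·(2.4) + (0.6)·(-3.6) + (-2.4)·(0.4) + (-0.4)·(-0.6) + (-0.4)·(1.4)) / 4 = 2.8/4 = 0.7
  S[Y,Y] = ((2.4)·(2.4) + (-3.6)·(-3.6) + (0.4)·(0.4) + (-0.6)·(-0.6) + (1.4)·(1.4)) / 4 = 21.2/4 = 5.3

S is symmetric (S[j,i] = S[i,j]). Assembling:

S = [[3.3, 0.7],
 [0.7, 5.3]]


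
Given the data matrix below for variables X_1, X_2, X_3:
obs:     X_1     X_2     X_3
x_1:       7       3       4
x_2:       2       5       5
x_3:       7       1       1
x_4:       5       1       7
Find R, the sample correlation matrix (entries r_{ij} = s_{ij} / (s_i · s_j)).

Step 1 — column means:
  mean(X_1) = (7 + 2 + 7 + 5) / 4 = 21/4 = 5.25
  mean(X_2) = (3 + 5 + 1 + 1) / 4 = 10/4 = 2.5
  mean(X_3) = (4 + 5 + 1 + 7) / 4 = 17/4 = 4.25

Step 2 — sample variances and covariances s[i,j] = (1/(n-1)) · Σ_k (x_{k,i} - mean_i) · (x_{k,j} - mean_j), with n-1 = 3:
  s[X_1,X_1] = ((1.75)·(1.75) + (-3.25)·(-3.25) + (1.75)·(1.75) + (-0.25)·(-0.25)) / 3 = 16.75/3 = 5.5833
  s[X_1,X_2] = ((1.75)·(0.5) + (-3.25)·(2.5) + (1.75)·(-1.5) + (-0.25)·(-1.5)) / 3 = -9.5/3 = -3.1667
  s[X_1,X_3] = ((1.75)·(-0.25) + (-3.25)·(0.75) + (1.75)·(-3.25) + (-0.25)·(2.75)) / 3 = -9.25/3 = -3.0833
  s[X_2,X_2] = ((0.5)·(0.5) + (2.5)·(2.5) + (-1.5)·(-1.5) + (-1.5)·(-1.5)) / 3 = 11/3 = 3.6667
  s[X_2,X_3] = ((0.5)·(-0.25) + (2.5)·(0.75) + (-1.5)·(-3.25) + (-1.5)·(2.75)) / 3 = 2.5/3 = 0.8333
  s[X_3,X_3] = ((-0.25)·(-0.25) + (0.75)·(0.75) + (-3.25)·(-3.25) + (2.75)·(2.75)) / 3 = 18.75/3 = 6.25
  Sample standard deviations s_i = √(s[i,i]):
  s(X_1) = √(5.5833) = 2.3629
  s(X_2) = √(3.6667) = 1.9149
  s(X_3) = √(6.25) = 2.5

Step 3 — r_{ij} = s_{ij} / (s_i · s_j):
  r[X_1,X_1] = 1 (diagonal).
  r[X_1,X_2] = -3.1667 / (2.3629 · 1.9149) = -3.1667 / 4.5246 = -0.6999
  r[X_1,X_3] = -3.0833 / (2.3629 · 2.5) = -3.0833 / 5.9073 = -0.522
  r[X_2,X_2] = 1 (diagonal).
  r[X_2,X_3] = 0.8333 / (1.9149 · 2.5) = 0.8333 / 4.7871 = 0.1741
  r[X_3,X_3] = 1 (diagonal).

R is symmetric with unit diagonal. Assembling:

R = [[1, -0.6999, -0.522],
 [-0.6999, 1, 0.1741],
 [-0.522, 0.1741, 1]]


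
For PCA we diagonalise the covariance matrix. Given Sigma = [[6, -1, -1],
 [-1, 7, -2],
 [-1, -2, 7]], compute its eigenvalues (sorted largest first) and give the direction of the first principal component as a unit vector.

Step 1 — characteristic polynomial p(λ) = det(λI - Sigma) = λ³ - tr·λ² + c_1·λ - det, where tr = trace, c_1 = sum of the principal 2×2 minors, det = det(Sigma):
  tr = 6 + 7 + 7 = 20,
  c_1 = (6·7 - (-1)²) + (6·7 - (-1)²) + (7·7 - (-2)²) = 41 + 41 + 45 = 127,
  det = 6·(7·7 - (-2)²) - (-1)·((-1)·7 - (-2)·(-1)) + (-1)·((-1)·(-2) - 7·(-1)) = 6·(45) - (-1)·(-9) + (-1)·(9) = 252.
  So p(λ) = λ³ - 20λ² + 127λ - 252.
Step 2 — look for an integer root (rational root theorem: any rational root is an integer divisor of 252). Testing λ = 4:
  p(4) = 64 - 320 + 508 - 252 = 0  ✓
  Dividing out (λ - 4): p(λ) = (λ - 4)(λ² - 16λ + 63).
Step 3 — remaining eigenvalues from the quadratic λ² - 16λ + 63 = 0:
  Δ = 16² - 4·63 = 256 - 252 = 4,  λ = (16 ± √4)/2 = (16 ± 2)/2 = 9 or 7.
  Sorted: λ_1 = 9,  λ_2 = 7,  λ_3 = 4  (check: sum = 20 = tr ✓).

Step 4 — unit eigenvector for λ_1 = 9: v spans the null space of (Sigma - λ_1 I), whose rows are
  r_1 = (-3, -1, -1),  r_2 = (-1, -2, -2),  r_3 = (-1, -2, -2).
  v is orthogonal to every row, so take v ∝ r_1 × r_2 = ((-1)·(-2) - (-1)·(-2), (-1)·(-1) - (-3)·(-2), (-3)·(-2) - (-1)·(-1)) = (0, -5, 5).
  Rescale (divide by 5; multiply by -1 so the first nonzero entry is positive): u = (0, 1, -1).
  ||u|| = √((0)² + (1)² + (-1)²) = √(2) ≈ 1.4142,  v_1 = u/||u|| ≈ (0, 0.7071, -0.7071) (||v_1|| = 1).

λ_1 = 9,  λ_2 = 7,  λ_3 = 4;  v_1 ≈ (0, 0.7071, -0.7071)


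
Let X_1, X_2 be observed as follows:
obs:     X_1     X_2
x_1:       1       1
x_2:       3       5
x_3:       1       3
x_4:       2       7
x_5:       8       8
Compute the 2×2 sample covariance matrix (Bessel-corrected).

Step 1 — column means:
  mean(X_1) = (1 + 3 + 1 + 2 + 8) / 5 = 15/5 = 3
  mean(X_2) = (1 + 5 + 3 + 7 + 8) / 5 = 24/5 = 4.8

Step 2 — sample covariance S[i,j] = (1/(n-1)) · Σ_k (x_{k,i} - mean_i) · (x_{k,j} - mean_j), with n-1 = 4.
  S[X_1,X_1] = ((-2)·(-2) + (0)·(0) + (-2)·(-2) + (-1)·(-1) + (5)·(5)) / 4 = 34/4 = 8.5
  S[X_1,X_2] = ((-2)·(-3.8) + (0)·(0.2) + (-2)·(-1.8) + (-1)·(2.2) + (5)·(3.2)) / 4 = 25/4 = 6.25
  S[X_2,X_2] = ((-3.8)·(-3.8) + (0.2)·(0.2) + (-1.8)·(-1.8) + (2.2)·(2.2) + (3.2)·(3.2)) / 4 = 32.8/4 = 8.2

S is symmetric (S[j,i] = S[i,j]). Assembling:

S = [[8.5, 6.25],
 [6.25, 8.2]]


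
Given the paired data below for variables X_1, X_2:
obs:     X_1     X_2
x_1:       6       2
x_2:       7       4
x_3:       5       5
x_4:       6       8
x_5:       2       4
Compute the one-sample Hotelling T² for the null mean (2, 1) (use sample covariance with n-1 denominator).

Step 1 — sample mean vector:
  mean(X_1) = (6 + 7 + 5 + 6 + 2) / 5 = 26/5 = 5.2
  mean(X_2) = (2 + 4 + 5 + 8 + 4) / 5 = 23/5 = 4.6
  x̄ = (5.2, 4.6),  deviation x̄ - mu_0 = (5.2, 4.6) - (2, 1) = (3.2, 3.6).

Step 2 — sample covariance matrix, S[i,j] = (1/(n-1)) · Σ_k (x_{k,i} - mean_i) · (x_{k,j} - mean_j), divisor n-1 = 4:
  S[X_1,X_1] = ((0.8)·(0.8) + (1.8)·(1.8) + (-0.2)·(-0.2) + (0.8)·(0.8) + (-3.2)·(-3.2)) / 4 = 14.8/4 = 3.7
  S[X_1,X_2] = ((0.8)·(-2.6) + (1.8)·(-0.6) + (-0.2)·(0.4) + (0.8)·(3.4) + (-3.2)·(-0.6)) / 4 = 1.4/4 = 0.35
  S[X_2,X_2] = ((-2.6)·(-2.6) + (-0.6)·(-0.6) + (0.4)·(0.4) + (3.4)·(3.4) + (-0.6)·(-0.6)) / 4 = 19.2/4 = 4.8
  S = [[3.7, 0.35],
 [0.35, 4.8]].

Step 3 — invert S. det(S) = 3.7·4.8 - (0.35)² = 17.6375.
  S^{-1} = (1/det) · [[d, -b], [-b, a]] = [[0.2721, -0.0198],
 [-0.0198, 0.2098]].

Step 4 — quadratic form (x̄ - mu_0)^T · S^{-1} · (x̄ - mu_0):
  S^{-1} · (x̄ - mu_0) = (0.7994, 0.6917),
  (x̄ - mu_0)^T · [...] = (3.2)·(0.7994) + (3.6)·(0.6917) = 5.0483.

Step 5 — scale by n: T² = 5 · 5.0483 = 25.2417.

T² ≈ 25.2417


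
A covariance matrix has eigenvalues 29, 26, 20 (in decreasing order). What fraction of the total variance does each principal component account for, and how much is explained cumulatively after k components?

Step 1 — total variance = trace(Sigma) = Σ λ_i = 29 + 26 + 20 = 75.

Step 2 — fraction explained by component i = λ_i / Σ λ:
  PC1: 29/75 = 0.3867
  PC2: 26/75 = 0.3467
  PC3: 20/75 = 0.2667

Step 3 — cumulative fraction after k components = (λ_1 + ... + λ_k) / Σ λ:
  k = 1: 29/75 = 0.3867
  k = 2: (29 + 26)/75 = 55/75 = 0.7333
  k = 3: (29 + 26 + 20)/75 = 75/75 = 1

Summary (fraction, with percent):

explained: PC1 0.3867 (38.67%), PC2 0.3467 (34.67%), PC3 0.2667 (26.67%);  cumulative: 0.3867, 0.7333, 1


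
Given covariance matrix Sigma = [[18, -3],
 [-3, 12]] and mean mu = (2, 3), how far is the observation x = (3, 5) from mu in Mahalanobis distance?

Step 1 — centre the observation: (x - mu) = (1, 2).

Step 2 — invert Sigma. det(Sigma) = 18·12 - (-3)² = 207.
  Sigma^{-1} = (1/det) · [[d, -b], [-b, a]] = [[0.058, 0.0145],
 [0.0145, 0.087]].

Step 3 — form the quadratic (x - mu)^T · Sigma^{-1} · (x - mu):
  Sigma^{-1} · (x - mu) = (0.087, 0.1884).
  (x - mu)^T · [Sigma^{-1} · (x - mu)] = (1)·(0.087) + (2)·(0.1884) = 0.4638.

Step 4 — take square root: d = √(0.4638) ≈ 0.681.

d(x, mu) = √(0.4638) ≈ 0.681


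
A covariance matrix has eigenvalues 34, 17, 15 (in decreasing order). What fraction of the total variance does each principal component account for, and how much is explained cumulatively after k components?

Step 1 — total variance = trace(Sigma) = Σ λ_i = 34 + 17 + 15 = 66.

Step 2 — fraction explained by component i = λ_i / Σ λ:
  PC1: 34/66 = 0.5152
  PC2: 17/66 = 0.2576
  PC3: 15/66 = 0.2273

Step 3 — cumulative fraction after k components = (λ_1 + ... + λ_k) / Σ λ:
  k = 1: 34/66 = 0.5152
  k = 2: (34 + 17)/66 = 51/66 = 0.7727
  k = 3: (34 + 17 + 15)/66 = 66/66 = 1

Summary (fraction, with percent):

explained: PC1 0.5152 (51.52%), PC2 0.2576 (25.76%), PC3 0.2273 (22.73%);  cumulative: 0.5152, 0.7727, 1


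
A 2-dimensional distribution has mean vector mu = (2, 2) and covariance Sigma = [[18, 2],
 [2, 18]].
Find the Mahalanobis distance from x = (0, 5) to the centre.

Step 1 — centre the observation: (x - mu) = (-2, 3).

Step 2 — invert Sigma. det(Sigma) = 18·18 - (2)² = 320.
  Sigma^{-1} = (1/det) · [[d, -b], [-b, a]] = [[0.0562, -0.0062],
 [-0.0062, 0.0562]].

Step 3 — form the quadratic (x - mu)^T · Sigma^{-1} · (x - mu):
  Sigma^{-1} · (x - mu) = (-0.1312, 0.1812).
  (x - mu)^T · [Sigma^{-1} · (x - mu)] = (-2)·(-0.1312) + (3)·(0.1812) = 0.8062.

Step 4 — take square root: d = √(0.8062) ≈ 0.8979.

d(x, mu) = √(0.8062) ≈ 0.8979


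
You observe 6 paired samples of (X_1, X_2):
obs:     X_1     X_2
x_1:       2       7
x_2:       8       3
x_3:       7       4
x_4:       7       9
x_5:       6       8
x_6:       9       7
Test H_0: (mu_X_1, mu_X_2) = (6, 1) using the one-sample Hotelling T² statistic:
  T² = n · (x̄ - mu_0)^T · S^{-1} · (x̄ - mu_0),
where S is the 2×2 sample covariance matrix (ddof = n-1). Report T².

Step 1 — sample mean vector:
  mean(X_1) = (2 + 8 + 7 + 7 + 6 + 9) / 6 = 39/6 = 6.5
  mean(X_2) = (7 + 3 + 4 + 9 + 8 + 7) / 6 = 38/6 = 6.3333
  x̄ = (6.5, 6.3333),  deviation x̄ - mu_0 = (6.5, 6.3333) - (6, 1) = (0.5, 5.3333).

Step 2 — sample covariance matrix, S[i,j] = (1/(n-1)) · Σ_k (x_{k,i} - mean_i) · (x_{k,j} - mean_j), divisor n-1 = 5:
  S[X_1,X_1] = ((-4.5)·(-4.5) + (1.5)·(1.5) + (0.5)·(0.5) + (0.5)·(0.5) + (-0.5)·(-0.5) + (2.5)·(2.5)) / 5 = 29.5/5 = 5.9
  S[X_1,X_2] = ((-4.5)·(0.6667) + (1.5)·(-3.3333) + (0.5)·(-2.3333) + (0.5)·(2.6667) + (-0.5)·(1.6667) + (2.5)·(0.6667)) / 5 = -7/5 = -1.4
  S[X_2,X_2] = ((0.6667)·(0.6667) + (-3.3333)·(-3.3333) + (-2.3333)·(-2.3333) + (2.6667)·(2.6667) + (1.6667)·(1.6667) + (0.6667)·(0.6667)) / 5 = 27.3333/5 = 5.4667
  S = [[5.9, -1.4],
 [-1.4, 5.4667]].

Step 3 — invert S. det(S) = 5.9·5.4667 - (-1.4)² = 30.2933.
  S^{-1} = (1/det) · [[d, -b], [-b, a]] = [[0.1805, 0.0462],
 [0.0462, 0.1948]].

Step 4 — quadratic form (x̄ - mu_0)^T · S^{-1} · (x̄ - mu_0):
  S^{-1} · (x̄ - mu_0) = (0.3367, 1.0618),
  (x̄ - mu_0)^T · [...] = (0.5)·(0.3367) + (5.3333)·(1.0618) = 5.8315.

Step 5 — scale by n: T² = 6 · 5.8315 = 34.989.

T² ≈ 34.989


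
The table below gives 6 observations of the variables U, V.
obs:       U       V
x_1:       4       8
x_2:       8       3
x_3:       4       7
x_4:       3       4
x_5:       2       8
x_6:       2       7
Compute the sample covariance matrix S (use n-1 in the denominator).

Step 1 — column means:
  mean(U) = (4 + 8 + 4 + 3 + 2 + 2) / 6 = 23/6 = 3.8333
  mean(V) = (8 + 3 + 7 + 4 + 8 + 7) / 6 = 37/6 = 6.1667

Step 2 — sample covariance S[i,j] = (1/(n-1)) · Σ_k (x_{k,i} - mean_i) · (x_{k,j} - mean_j), with n-1 = 5.
  S[U,U] = ((0.1667)·(0.1667) + (4.1667)·(4.1667) + (0.1667)·(0.1667) + (-0.8333)·(-0.8333) + (-1.8333)·(-1.8333) + (-1.8333)·(-1.8333)) / 5 = 24.8333/5 = 4.9667
  S[U,V] = ((0.1667)·(1.8333) + (4.1667)·(-3.1667) + (0.1667)·(0.8333) + (-0.8333)·(-2.1667) + (-1.8333)·(1.8333) + (-1.8333)·(0.8333)) / 5 = -15.8333/5 = -3.1667
  S[V,V] = ((1.8333)·(1.8333) + (-3.1667)·(-3.1667) + (0.8333)·(0.8333) + (-2.1667)·(-2.1667) + (1.8333)·(1.8333) + (0.8333)·(0.8333)) / 5 = 22.8333/5 = 4.5667

S is symmetric (S[j,i] = S[i,j]). Assembling:

S = [[4.9667, -3.1667],
 [-3.1667, 4.5667]]


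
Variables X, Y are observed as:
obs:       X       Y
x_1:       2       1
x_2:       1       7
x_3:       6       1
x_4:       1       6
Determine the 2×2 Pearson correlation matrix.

Step 1 — column means:
  mean(X) = (2 + 1 + 6 + 1) / 4 = 10/4 = 2.5
  mean(Y) = (1 + 7 + 1 + 6) / 4 = 15/4 = 3.75

Step 2 — sample variances and covariances s[i,j] = (1/(n-1)) · Σ_k (x_{k,i} - mean_i) · (x_{k,j} - mean_j), with n-1 = 3:
  s[X,X] = ((-0.5)·(-0.5) + (-1.5)·(-1.5) + (3.5)·(3.5) + (-1.5)·(-1.5)) / 3 = 17/3 = 5.6667
  s[X,Y] = ((-0.5)·(-2.75) + (-1.5)·(3.25) + (3.5)·(-2.75) + (-1.5)·(2.25)) / 3 = -16.5/3 = -5.5
  s[Y,Y] = ((-2.75)·(-2.75) + (3.25)·(3.25) + (-2.75)·(-2.75) + (2.25)·(2.25)) / 3 = 30.75/3 = 10.25
  Sample standard deviations s_i = √(s[i,i]):
  s(X) = √(5.6667) = 2.3805
  s(Y) = √(10.25) = 3.2016

Step 3 — r_{ij} = s_{ij} / (s_i · s_j):
  r[X,X] = 1 (diagonal).
  r[X,Y] = -5.5 / (2.3805 · 3.2016) = -5.5 / 7.6212 = -0.7217
  r[Y,Y] = 1 (diagonal).

R is symmetric with unit diagonal. Assembling:

R = [[1, -0.7217],
 [-0.7217, 1]]


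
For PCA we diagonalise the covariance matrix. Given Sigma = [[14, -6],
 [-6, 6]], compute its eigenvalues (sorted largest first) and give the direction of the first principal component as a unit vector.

Step 1 — characteristic polynomial of 2×2 Sigma:
  det(Sigma - λI) = λ² - trace · λ + det = 0.
  trace = 14 + 6 = 20, det = 14·6 - (-6)² = 48.
Step 2 — discriminant:
  Δ = trace² - 4·det = 400 - 192 = 208.
Step 3 — eigenvalues:
  λ = (trace ± √Δ)/2 = (20 ± 14.4222)/2,
  λ_1 = 17.2111,  λ_2 = 2.7889.

Step 4 — unit eigenvector for λ_1: solve (Sigma - λ_1 I)v = 0. First row:
  (14 - 17.2111)·v_x + (-6)·v_y = 0, i.e. (-3.2111)·v_x + (-6)·v_y = 0,
  so v ∝ (b, λ_1 - a) = (-6, 3.2111); multiply by -1 so the first entry is positive: u = (6, -3.2111).
  ||u|| = √((6)² + (-3.2111)²) = √(46.3112) ≈ 6.8052,
  v_1 = u/||u|| ≈ (0.8817, -0.4719) (||v_1|| = 1).

λ_1 = 17.2111,  λ_2 = 2.7889;  v_1 ≈ (0.8817, -0.4719)


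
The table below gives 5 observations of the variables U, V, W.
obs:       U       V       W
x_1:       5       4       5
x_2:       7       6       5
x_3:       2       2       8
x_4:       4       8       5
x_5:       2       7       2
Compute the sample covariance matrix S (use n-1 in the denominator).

Step 1 — column means:
  mean(U) = (5 + 7 + 2 + 4 + 2) / 5 = 20/5 = 4
  mean(V) = (4 + 6 + 2 + 8 + 7) / 5 = 27/5 = 5.4
  mean(W) = (5 + 5 + 8 + 5 + 2) / 5 = 25/5 = 5

Step 2 — sample covariance S[i,j] = (1/(n-1)) · Σ_k (x_{k,i} - mean_i) · (x_{k,j} - mean_j), with n-1 = 4.
  S[U,U] = ((1)·(1) + (3)·(3) + (-2)·(-2) + (0)·(0) + (-2)·(-2)) / 4 = 18/4 = 4.5
  S[U,V] = ((1)·(-1.4) + (3)·(0.6) + (-2)·(-3.4) + (0)·(2.6) + (-2)·(1.6)) / 4 = 4/4 = 1
  S[U,W] = ((1)·(0) + (3)·(0) + (-2)·(3) + (0)·(0) + (-2)·(-3)) / 4 = 0/4 = 0
  S[V,V] = ((-1.4)·(-1.4) + (0.6)·(0.6) + (-3.4)·(-3.4) + (2.6)·(2.6) + (1.6)·(1.6)) / 4 = 23.2/4 = 5.8
  S[V,W] = ((-1.4)·(0) + (0.6)·(0) + (-3.4)·(3) + (2.6)·(0) + (1.6)·(-3)) / 4 = -15/4 = -3.75
  S[W,W] = ((0)·(0) + (0)·(0) + (3)·(3) + (0)·(0) + (-3)·(-3)) / 4 = 18/4 = 4.5

S is symmetric (S[j,i] = S[i,j]). Assembling:

S = [[4.5, 1, 0],
 [1, 5.8, -3.75],
 [0, -3.75, 4.5]]


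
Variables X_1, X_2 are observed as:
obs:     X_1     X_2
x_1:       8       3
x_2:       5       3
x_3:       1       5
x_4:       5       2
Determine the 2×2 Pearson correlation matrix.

Step 1 — column means:
  mean(X_1) = (8 + 5 + 1 + 5) / 4 = 19/4 = 4.75
  mean(X_2) = (3 + 3 + 5 + 2) / 4 = 13/4 = 3.25

Step 2 — sample variances and covariances s[i,j] = (1/(n-1)) · Σ_k (x_{k,i} - mean_i) · (x_{k,j} - mean_j), with n-1 = 3:
  s[X_1,X_1] = ((3.25)·(3.25) + (0.25)·(0.25) + (-3.75)·(-3.75) + (0.25)·(0.25)) / 3 = 24.75/3 = 8.25
  s[X_1,X_2] = ((3.25)·(-0.25) + (0.25)·(-0.25) + (-3.75)·(1.75) + (0.25)·(-1.25)) / 3 = -7.75/3 = -2.5833
  s[X_2,X_2] = ((-0.25)·(-0.25) + (-0.25)·(-0.25) + (1.75)·(1.75) + (-1.25)·(-1.25)) / 3 = 4.75/3 = 1.5833
  Sample standard deviations s_i = √(s[i,i]):
  s(X_1) = √(8.25) = 2.8723
  s(X_2) = √(1.5833) = 1.2583

Step 3 — r_{ij} = s_{ij} / (s_i · s_j):
  r[X_1,X_1] = 1 (diagonal).
  r[X_1,X_2] = -2.5833 / (2.8723 · 1.2583) = -2.5833 / 3.6142 = -0.7148
  r[X_2,X_2] = 1 (diagonal).

R is symmetric with unit diagonal. Assembling:

R = [[1, -0.7148],
 [-0.7148, 1]]


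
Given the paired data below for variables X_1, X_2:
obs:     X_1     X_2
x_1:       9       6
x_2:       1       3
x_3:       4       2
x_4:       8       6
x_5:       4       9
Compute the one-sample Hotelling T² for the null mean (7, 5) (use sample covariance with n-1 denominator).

Step 1 — sample mean vector:
  mean(X_1) = (9 + 1 + 4 + 8 + 4) / 5 = 26/5 = 5.2
  mean(X_2) = (6 + 3 + 2 + 6 + 9) / 5 = 26/5 = 5.2
  x̄ = (5.2, 5.2),  deviation x̄ - mu_0 = (5.2, 5.2) - (7, 5) = (-1.8, 0.2).

Step 2 — sample covariance matrix, S[i,j] = (1/(n-1)) · Σ_k (x_{k,i} - mean_i) · (x_{k,j} - mean_j), divisor n-1 = 4:
  S[X_1,X_1] = ((3.8)·(3.8) + (-4.2)·(-4.2) + (-1.2)·(-1.2) + (2.8)·(2.8) + (-1.2)·(-1.2)) / 4 = 42.8/4 = 10.7
  S[X_1,X_2] = ((3.8)·(0.8) + (-4.2)·(-2.2) + (-1.2)·(-3.2) + (2.8)·(0.8) + (-1.2)·(3.8)) / 4 = 13.8/4 = 3.45
  S[X_2,X_2] = ((0.8)·(0.8) + (-2.2)·(-2.2) + (-3.2)·(-3.2) + (0.8)·(0.8) + (3.8)·(3.8)) / 4 = 30.8/4 = 7.7
  S = [[10.7, 3.45],
 [3.45, 7.7]].

Step 3 — invert S. det(S) = 10.7·7.7 - (3.45)² = 70.4875.
  S^{-1} = (1/det) · [[d, -b], [-b, a]] = [[0.1092, -0.0489],
 [-0.0489, 0.1518]].

Step 4 — quadratic form (x̄ - mu_0)^T · S^{-1} · (x̄ - mu_0):
  S^{-1} · (x̄ - mu_0) = (-0.2064, 0.1185),
  (x̄ - mu_0)^T · [...] = (-1.8)·(-0.2064) + (0.2)·(0.1185) = 0.3952.

Step 5 — scale by n: T² = 5 · 0.3952 = 1.9762.

T² ≈ 1.9762
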